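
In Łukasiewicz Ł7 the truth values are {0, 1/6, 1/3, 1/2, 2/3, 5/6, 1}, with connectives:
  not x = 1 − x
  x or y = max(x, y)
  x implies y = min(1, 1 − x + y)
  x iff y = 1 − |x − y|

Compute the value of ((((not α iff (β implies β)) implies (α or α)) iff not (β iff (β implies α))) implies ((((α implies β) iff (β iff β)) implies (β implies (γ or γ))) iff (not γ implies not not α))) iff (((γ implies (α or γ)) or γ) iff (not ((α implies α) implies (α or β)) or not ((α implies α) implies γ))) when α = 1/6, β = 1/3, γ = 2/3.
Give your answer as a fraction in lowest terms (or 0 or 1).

not α = not 1/6 = 5/6
β implies β = 1/3 implies 1/3 = 1
not α iff (β implies β) = 5/6 iff 1 = 5/6
α or α = 1/6 or 1/6 = 1/6
(not α iff (β implies β)) implies (α or α) = 5/6 implies 1/6 = 1/3
β implies α = 1/3 implies 1/6 = 5/6
β iff (β implies α) = 1/3 iff 5/6 = 1/2
not (β iff (β implies α)) = not 1/2 = 1/2
((not α iff (β implies β)) implies (α or α)) iff not (β iff (β implies α)) = 1/3 iff 1/2 = 5/6
α implies β = 1/6 implies 1/3 = 1
β iff β = 1/3 iff 1/3 = 1
(α implies β) iff (β iff β) = 1 iff 1 = 1
γ or γ = 2/3 or 2/3 = 2/3
β implies (γ or γ) = 1/3 implies 2/3 = 1
((α implies β) iff (β iff β)) implies (β implies (γ or γ)) = 1 implies 1 = 1
not γ = not 2/3 = 1/3
not α = not 1/6 = 5/6
not not α = not 5/6 = 1/6
not γ implies not not α = 1/3 implies 1/6 = 5/6
(((α implies β) iff (β iff β)) implies (β implies (γ or γ))) iff (not γ implies not not α) = 1 iff 5/6 = 5/6
(((not α iff (β implies β)) implies (α or α)) iff not (β iff (β implies α))) implies ((((α implies β) iff (β iff β)) implies (β implies (γ or γ))) iff (not γ implies not not α)) = 5/6 implies 5/6 = 1
α or γ = 1/6 or 2/3 = 2/3
γ implies (α or γ) = 2/3 implies 2/3 = 1
(γ implies (α or γ)) or γ = 1 or 2/3 = 1
α implies α = 1/6 implies 1/6 = 1
α or β = 1/6 or 1/3 = 1/3
(α implies α) implies (α or β) = 1 implies 1/3 = 1/3
not ((α implies α) implies (α or β)) = not 1/3 = 2/3
α implies α = 1/6 implies 1/6 = 1
(α implies α) implies γ = 1 implies 2/3 = 2/3
not ((α implies α) implies γ) = not 2/3 = 1/3
not ((α implies α) implies (α or β)) or not ((α implies α) implies γ) = 2/3 or 1/3 = 2/3
((γ implies (α or γ)) or γ) iff (not ((α implies α) implies (α or β)) or not ((α implies α) implies γ)) = 1 iff 2/3 = 2/3
((((not α iff (β implies β)) implies (α or α)) iff not (β iff (β implies α))) implies ((((α implies β) iff (β iff β)) implies (β implies (γ or γ))) iff (not γ implies not not α))) iff (((γ implies (α or γ)) or γ) iff (not ((α implies α) implies (α or β)) or not ((α implies α) implies γ))) = 1 iff 2/3 = 2/3

2/3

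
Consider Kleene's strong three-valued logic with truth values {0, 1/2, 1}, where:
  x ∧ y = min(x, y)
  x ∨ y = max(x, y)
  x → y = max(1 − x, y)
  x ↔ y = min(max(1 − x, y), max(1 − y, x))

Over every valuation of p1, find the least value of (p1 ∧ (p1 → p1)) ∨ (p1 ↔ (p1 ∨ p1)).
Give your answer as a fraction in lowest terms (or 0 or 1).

Take p1 = 1/2:
p1 → p1 = 1/2 → 1/2 = 1/2
p1 ∧ (p1 → p1) = 1/2 ∧ 1/2 = 1/2
p1 ∨ p1 = 1/2 ∨ 1/2 = 1/2
p1 ↔ (p1 ∨ p1) = 1/2 ↔ 1/2 = 1/2
(p1 ∧ (p1 → p1)) ∨ (p1 ↔ (p1 ∨ p1)) = 1/2 ∨ 1/2 = 1/2
No assignment yields a value below 1/2, so this is the minimum.

1/2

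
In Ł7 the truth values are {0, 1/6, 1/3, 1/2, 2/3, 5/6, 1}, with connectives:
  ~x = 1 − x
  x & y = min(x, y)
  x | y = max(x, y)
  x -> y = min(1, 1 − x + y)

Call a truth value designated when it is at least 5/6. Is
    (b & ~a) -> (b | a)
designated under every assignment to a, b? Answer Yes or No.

Yes

At a = 1/2, b = 0, for instance:
~a = ~1/2 = 1/2
b & ~a = 0 & 1/2 = 0
b | a = 0 | 1/2 = 1/2
(b & ~a) -> (b | a) = 0 -> 1/2 = 1
and checking the remaining 48 assignments likewise gives ≥ 5/6 in every case.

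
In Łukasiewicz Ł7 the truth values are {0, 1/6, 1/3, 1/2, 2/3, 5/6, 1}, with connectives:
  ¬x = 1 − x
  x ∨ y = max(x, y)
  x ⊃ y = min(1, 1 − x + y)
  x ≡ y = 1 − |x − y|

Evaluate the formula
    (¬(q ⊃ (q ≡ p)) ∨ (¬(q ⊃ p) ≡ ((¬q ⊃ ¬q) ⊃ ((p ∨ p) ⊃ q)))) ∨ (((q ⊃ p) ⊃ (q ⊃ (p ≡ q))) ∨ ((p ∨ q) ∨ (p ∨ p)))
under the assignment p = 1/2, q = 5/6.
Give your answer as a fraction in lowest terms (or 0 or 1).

1

q ≡ p = 5/6 ≡ 1/2 = 2/3
q ⊃ (q ≡ p) = 5/6 ⊃ 2/3 = 5/6
¬(q ⊃ (q ≡ p)) = ¬5/6 = 1/6
q ⊃ p = 5/6 ⊃ 1/2 = 2/3
¬(q ⊃ p) = ¬2/3 = 1/3
¬q = ¬5/6 = 1/6
¬q = ¬5/6 = 1/6
¬q ⊃ ¬q = 1/6 ⊃ 1/6 = 1
p ∨ p = 1/2 ∨ 1/2 = 1/2
(p ∨ p) ⊃ q = 1/2 ⊃ 5/6 = 1
(¬q ⊃ ¬q) ⊃ ((p ∨ p) ⊃ q) = 1 ⊃ 1 = 1
¬(q ⊃ p) ≡ ((¬q ⊃ ¬q) ⊃ ((p ∨ p) ⊃ q)) = 1/3 ≡ 1 = 1/3
¬(q ⊃ (q ≡ p)) ∨ (¬(q ⊃ p) ≡ ((¬q ⊃ ¬q) ⊃ ((p ∨ p) ⊃ q))) = 1/6 ∨ 1/3 = 1/3
q ⊃ p = 5/6 ⊃ 1/2 = 2/3
p ≡ q = 1/2 ≡ 5/6 = 2/3
q ⊃ (p ≡ q) = 5/6 ⊃ 2/3 = 5/6
(q ⊃ p) ⊃ (q ⊃ (p ≡ q)) = 2/3 ⊃ 5/6 = 1
p ∨ q = 1/2 ∨ 5/6 = 5/6
p ∨ p = 1/2 ∨ 1/2 = 1/2
(p ∨ q) ∨ (p ∨ p) = 5/6 ∨ 1/2 = 5/6
((q ⊃ p) ⊃ (q ⊃ (p ≡ q))) ∨ ((p ∨ q) ∨ (p ∨ p)) = 1 ∨ 5/6 = 1
(¬(q ⊃ (q ≡ p)) ∨ (¬(q ⊃ p) ≡ ((¬q ⊃ ¬q) ⊃ ((p ∨ p) ⊃ q)))) ∨ (((q ⊃ p) ⊃ (q ⊃ (p ≡ q))) ∨ ((p ∨ q) ∨ (p ∨ p))) = 1/3 ∨ 1 = 1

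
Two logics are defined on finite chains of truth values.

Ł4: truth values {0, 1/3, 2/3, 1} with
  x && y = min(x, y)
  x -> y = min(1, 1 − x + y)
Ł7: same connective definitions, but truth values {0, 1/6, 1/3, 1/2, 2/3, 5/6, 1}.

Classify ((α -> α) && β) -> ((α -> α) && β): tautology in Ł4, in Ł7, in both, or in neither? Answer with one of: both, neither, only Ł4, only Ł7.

both

In Ł4: every assignment gives 1 — tautology.
In Ł7: every assignment gives 1 — tautology.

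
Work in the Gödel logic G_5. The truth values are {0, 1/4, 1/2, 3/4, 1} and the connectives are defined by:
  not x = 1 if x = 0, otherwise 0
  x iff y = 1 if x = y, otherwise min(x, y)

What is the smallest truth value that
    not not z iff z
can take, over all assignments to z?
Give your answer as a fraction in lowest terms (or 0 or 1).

1/4

Take z = 1/4:
not z = not 1/4 = 0
not not z = not 0 = 1
not not z iff z = 1 iff 1/4 = 1/4
No assignment yields a value below 1/4, so this is the minimum.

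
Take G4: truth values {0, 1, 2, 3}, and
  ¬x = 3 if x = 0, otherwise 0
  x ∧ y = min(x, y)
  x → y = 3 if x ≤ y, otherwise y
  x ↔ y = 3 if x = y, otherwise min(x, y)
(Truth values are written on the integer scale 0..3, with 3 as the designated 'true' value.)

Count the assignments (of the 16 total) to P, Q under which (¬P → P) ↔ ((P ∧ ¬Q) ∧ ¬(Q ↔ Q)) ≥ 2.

4

P = 0, Q = 0 ↦ 3  ≥
P = 0, Q = 1 ↦ 3  ≥
P = 0, Q = 2 ↦ 3  ≥
P = 0, Q = 3 ↦ 3  ≥
P = 1, Q = 0 ↦ 0  <
P = 1, Q = 1 ↦ 0  <
P = 1, Q = 2 ↦ 0  <
P = 1, Q = 3 ↦ 0  <
P = 2, Q = 0 ↦ 0  <
P = 2, Q = 1 ↦ 0  <
P = 2, Q = 2 ↦ 0  <
P = 2, Q = 3 ↦ 0  <
P = 3, Q = 0 ↦ 0  <
P = 3, Q = 1 ↦ 0  <
P = 3, Q = 2 ↦ 0  <
P = 3, Q = 3 ↦ 0  <
So 4 of the 16 assignments meet the threshold.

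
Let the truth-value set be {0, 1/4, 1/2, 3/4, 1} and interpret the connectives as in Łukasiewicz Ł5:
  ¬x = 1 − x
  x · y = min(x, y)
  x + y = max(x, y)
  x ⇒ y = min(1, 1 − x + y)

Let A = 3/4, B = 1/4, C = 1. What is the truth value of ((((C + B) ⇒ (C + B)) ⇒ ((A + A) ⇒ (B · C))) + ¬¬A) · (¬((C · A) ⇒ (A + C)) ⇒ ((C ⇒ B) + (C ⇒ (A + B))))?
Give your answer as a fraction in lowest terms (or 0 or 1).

3/4

C + B = 1 + 1/4 = 1
C + B = 1 + 1/4 = 1
(C + B) ⇒ (C + B) = 1 ⇒ 1 = 1
A + A = 3/4 + 3/4 = 3/4
B · C = 1/4 · 1 = 1/4
(A + A) ⇒ (B · C) = 3/4 ⇒ 1/4 = 1/2
((C + B) ⇒ (C + B)) ⇒ ((A + A) ⇒ (B · C)) = 1 ⇒ 1/2 = 1/2
¬A = ¬3/4 = 1/4
¬¬A = ¬1/4 = 3/4
(((C + B) ⇒ (C + B)) ⇒ ((A + A) ⇒ (B · C))) + ¬¬A = 1/2 + 3/4 = 3/4
C · A = 1 · 3/4 = 3/4
A + C = 3/4 + 1 = 1
(C · A) ⇒ (A + C) = 3/4 ⇒ 1 = 1
¬((C · A) ⇒ (A + C)) = ¬1 = 0
C ⇒ B = 1 ⇒ 1/4 = 1/4
A + B = 3/4 + 1/4 = 3/4
C ⇒ (A + B) = 1 ⇒ 3/4 = 3/4
(C ⇒ B) + (C ⇒ (A + B)) = 1/4 + 3/4 = 3/4
¬((C · A) ⇒ (A + C)) ⇒ ((C ⇒ B) + (C ⇒ (A + B))) = 0 ⇒ 3/4 = 1
((((C + B) ⇒ (C + B)) ⇒ ((A + A) ⇒ (B · C))) + ¬¬A) · (¬((C · A) ⇒ (A + C)) ⇒ ((C ⇒ B) + (C ⇒ (A + B)))) = 3/4 · 1 = 3/4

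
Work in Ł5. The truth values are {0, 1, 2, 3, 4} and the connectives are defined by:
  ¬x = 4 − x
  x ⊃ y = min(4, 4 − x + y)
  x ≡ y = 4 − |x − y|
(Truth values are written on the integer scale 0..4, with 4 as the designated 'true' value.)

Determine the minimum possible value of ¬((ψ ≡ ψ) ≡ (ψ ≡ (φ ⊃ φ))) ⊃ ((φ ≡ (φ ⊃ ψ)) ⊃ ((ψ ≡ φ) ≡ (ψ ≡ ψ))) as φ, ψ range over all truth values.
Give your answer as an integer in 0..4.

Take φ = 2, ψ = 0:
ψ ≡ ψ = 0 ≡ 0 = 4
φ ⊃ φ = 2 ⊃ 2 = 4
ψ ≡ (φ ⊃ φ) = 0 ≡ 4 = 0
(ψ ≡ ψ) ≡ (ψ ≡ (φ ⊃ φ)) = 4 ≡ 0 = 0
¬((ψ ≡ ψ) ≡ (ψ ≡ (φ ⊃ φ))) = ¬0 = 4
φ ⊃ ψ = 2 ⊃ 0 = 2
φ ≡ (φ ⊃ ψ) = 2 ≡ 2 = 4
ψ ≡ φ = 0 ≡ 2 = 2
ψ ≡ ψ = 0 ≡ 0 = 4
(ψ ≡ φ) ≡ (ψ ≡ ψ) = 2 ≡ 4 = 2
(φ ≡ (φ ⊃ ψ)) ⊃ ((ψ ≡ φ) ≡ (ψ ≡ ψ)) = 4 ⊃ 2 = 2
¬((ψ ≡ ψ) ≡ (ψ ≡ (φ ⊃ φ))) ⊃ ((φ ≡ (φ ⊃ ψ)) ⊃ ((ψ ≡ φ) ≡ (ψ ≡ ψ))) = 4 ⊃ 2 = 2
No assignment yields a value below 2, so this is the minimum.

2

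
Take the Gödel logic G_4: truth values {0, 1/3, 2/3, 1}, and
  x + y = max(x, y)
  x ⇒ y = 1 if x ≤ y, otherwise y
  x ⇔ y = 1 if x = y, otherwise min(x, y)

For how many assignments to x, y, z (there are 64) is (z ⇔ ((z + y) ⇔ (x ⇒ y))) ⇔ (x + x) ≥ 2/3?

value 1: 7 assignments (counts)
value 2/3: 6 assignments (counts)
value 1/3: 17 assignments
value 0: 34 assignments
So 13 of the 64 assignments meet the threshold.

13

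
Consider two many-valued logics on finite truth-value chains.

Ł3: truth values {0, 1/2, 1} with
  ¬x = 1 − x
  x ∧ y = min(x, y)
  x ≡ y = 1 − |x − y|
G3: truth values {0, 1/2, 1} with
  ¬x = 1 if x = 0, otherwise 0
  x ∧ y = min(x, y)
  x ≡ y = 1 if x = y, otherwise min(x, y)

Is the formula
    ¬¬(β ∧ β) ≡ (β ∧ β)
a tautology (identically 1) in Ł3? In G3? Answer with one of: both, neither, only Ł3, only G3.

only Ł3

In Ł3: every assignment gives 1 — tautology.
In G3: at β = 1/2 the value is 1/2 — not a tautology.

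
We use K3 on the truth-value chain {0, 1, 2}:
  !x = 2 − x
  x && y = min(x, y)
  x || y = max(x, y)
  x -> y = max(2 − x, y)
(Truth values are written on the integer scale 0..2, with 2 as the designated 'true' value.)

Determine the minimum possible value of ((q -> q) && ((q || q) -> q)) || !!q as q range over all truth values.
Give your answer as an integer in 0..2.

Take q = 1:
q -> q = 1 -> 1 = 1
q || q = 1 || 1 = 1
(q || q) -> q = 1 -> 1 = 1
(q -> q) && ((q || q) -> q) = 1 && 1 = 1
!q = !1 = 1
!!q = !1 = 1
((q -> q) && ((q || q) -> q)) || !!q = 1 || 1 = 1
No assignment yields a value below 1, so this is the minimum.

1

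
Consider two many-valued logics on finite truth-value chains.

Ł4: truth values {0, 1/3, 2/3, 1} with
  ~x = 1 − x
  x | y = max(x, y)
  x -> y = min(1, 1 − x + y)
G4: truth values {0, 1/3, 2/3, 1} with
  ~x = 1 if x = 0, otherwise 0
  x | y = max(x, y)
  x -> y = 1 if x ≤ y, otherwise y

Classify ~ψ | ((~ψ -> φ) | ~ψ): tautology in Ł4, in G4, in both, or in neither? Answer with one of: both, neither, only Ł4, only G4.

only G4

In Ł4: at φ = 0, ψ = 1/3 the value is 2/3 — not a tautology.
In G4: every assignment gives 1 — tautology.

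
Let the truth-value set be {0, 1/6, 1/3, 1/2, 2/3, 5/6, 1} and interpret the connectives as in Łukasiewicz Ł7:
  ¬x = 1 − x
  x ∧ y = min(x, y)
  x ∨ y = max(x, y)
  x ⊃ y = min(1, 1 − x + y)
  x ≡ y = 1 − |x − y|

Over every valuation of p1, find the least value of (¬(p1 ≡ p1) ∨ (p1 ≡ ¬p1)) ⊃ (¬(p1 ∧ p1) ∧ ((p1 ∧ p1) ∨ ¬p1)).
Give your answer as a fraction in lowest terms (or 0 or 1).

1/2

Take p1 = 1/2:
p1 ≡ p1 = 1/2 ≡ 1/2 = 1
¬(p1 ≡ p1) = ¬1 = 0
¬p1 = ¬1/2 = 1/2
p1 ≡ ¬p1 = 1/2 ≡ 1/2 = 1
¬(p1 ≡ p1) ∨ (p1 ≡ ¬p1) = 0 ∨ 1 = 1
p1 ∧ p1 = 1/2 ∧ 1/2 = 1/2
¬(p1 ∧ p1) = ¬1/2 = 1/2
p1 ∧ p1 = 1/2 ∧ 1/2 = 1/2
¬p1 = ¬1/2 = 1/2
(p1 ∧ p1) ∨ ¬p1 = 1/2 ∨ 1/2 = 1/2
¬(p1 ∧ p1) ∧ ((p1 ∧ p1) ∨ ¬p1) = 1/2 ∧ 1/2 = 1/2
(¬(p1 ≡ p1) ∨ (p1 ≡ ¬p1)) ⊃ (¬(p1 ∧ p1) ∧ ((p1 ∧ p1) ∨ ¬p1)) = 1 ⊃ 1/2 = 1/2
No assignment yields a value below 1/2, so this is the minimum.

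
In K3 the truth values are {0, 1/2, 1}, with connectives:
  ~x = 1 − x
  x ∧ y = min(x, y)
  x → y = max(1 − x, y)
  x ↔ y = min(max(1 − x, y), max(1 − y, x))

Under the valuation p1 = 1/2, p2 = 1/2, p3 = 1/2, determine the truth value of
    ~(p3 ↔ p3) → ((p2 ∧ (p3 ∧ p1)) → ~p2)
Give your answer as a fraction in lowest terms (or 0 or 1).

1/2

p3 ↔ p3 = 1/2 ↔ 1/2 = 1/2
~(p3 ↔ p3) = ~1/2 = 1/2
p3 ∧ p1 = 1/2 ∧ 1/2 = 1/2
p2 ∧ (p3 ∧ p1) = 1/2 ∧ 1/2 = 1/2
~p2 = ~1/2 = 1/2
(p2 ∧ (p3 ∧ p1)) → ~p2 = 1/2 → 1/2 = 1/2
~(p3 ↔ p3) → ((p2 ∧ (p3 ∧ p1)) → ~p2) = 1/2 → 1/2 = 1/2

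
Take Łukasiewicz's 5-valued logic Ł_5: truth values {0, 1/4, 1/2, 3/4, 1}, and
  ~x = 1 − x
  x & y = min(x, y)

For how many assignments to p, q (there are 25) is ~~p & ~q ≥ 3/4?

value 1: 1 assignment (counts)
value 3/4: 3 assignments (counts)
value 1/2: 5 assignments
value 1/4: 7 assignments
value 0: 9 assignments
So 4 of the 25 assignments meet the threshold.

4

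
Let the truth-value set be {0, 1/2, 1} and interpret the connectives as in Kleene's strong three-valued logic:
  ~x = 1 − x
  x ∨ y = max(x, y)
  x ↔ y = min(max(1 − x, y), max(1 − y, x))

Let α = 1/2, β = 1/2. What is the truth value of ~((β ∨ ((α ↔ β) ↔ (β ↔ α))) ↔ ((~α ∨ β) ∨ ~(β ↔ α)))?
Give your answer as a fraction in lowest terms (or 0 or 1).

α ↔ β = 1/2 ↔ 1/2 = 1/2
β ↔ α = 1/2 ↔ 1/2 = 1/2
(α ↔ β) ↔ (β ↔ α) = 1/2 ↔ 1/2 = 1/2
β ∨ ((α ↔ β) ↔ (β ↔ α)) = 1/2 ∨ 1/2 = 1/2
~α = ~1/2 = 1/2
~α ∨ β = 1/2 ∨ 1/2 = 1/2
β ↔ α = 1/2 ↔ 1/2 = 1/2
~(β ↔ α) = ~1/2 = 1/2
(~α ∨ β) ∨ ~(β ↔ α) = 1/2 ∨ 1/2 = 1/2
(β ∨ ((α ↔ β) ↔ (β ↔ α))) ↔ ((~α ∨ β) ∨ ~(β ↔ α)) = 1/2 ↔ 1/2 = 1/2
~((β ∨ ((α ↔ β) ↔ (β ↔ α))) ↔ ((~α ∨ β) ∨ ~(β ↔ α))) = ~1/2 = 1/2

1/2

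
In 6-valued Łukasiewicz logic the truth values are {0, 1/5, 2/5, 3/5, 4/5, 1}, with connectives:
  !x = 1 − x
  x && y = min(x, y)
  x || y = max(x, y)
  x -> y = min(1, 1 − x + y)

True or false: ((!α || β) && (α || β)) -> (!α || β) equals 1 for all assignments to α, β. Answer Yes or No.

Yes

At α = 4/5, β = 4/5, for instance:
!α = !4/5 = 1/5
!α || β = 1/5 || 4/5 = 4/5
α || β = 4/5 || 4/5 = 4/5
(!α || β) && (α || β) = 4/5 && 4/5 = 4/5
((!α || β) && (α || β)) -> (!α || β) = 4/5 -> 4/5 = 1
and checking the remaining 35 assignments likewise gives ≥ 1 in every case.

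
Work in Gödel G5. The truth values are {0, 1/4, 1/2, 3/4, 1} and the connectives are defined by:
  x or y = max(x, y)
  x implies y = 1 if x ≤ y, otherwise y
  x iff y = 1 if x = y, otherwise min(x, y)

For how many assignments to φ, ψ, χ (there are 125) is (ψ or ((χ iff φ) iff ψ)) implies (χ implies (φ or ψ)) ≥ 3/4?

value 1: 115 assignments (counts)
value 3/4: 1 assignment (counts)
value 1/2: 2 assignments
value 1/4: 3 assignments
value 0: 4 assignments
So 116 of the 125 assignments meet the threshold.

116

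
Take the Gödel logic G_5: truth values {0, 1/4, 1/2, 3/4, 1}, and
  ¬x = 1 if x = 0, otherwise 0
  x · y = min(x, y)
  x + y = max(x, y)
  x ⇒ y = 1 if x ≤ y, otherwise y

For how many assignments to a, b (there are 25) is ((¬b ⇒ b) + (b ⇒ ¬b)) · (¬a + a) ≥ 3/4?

value 1: 10 assignments (counts)
value 3/4: 5 assignments (counts)
value 1/2: 5 assignments
value 1/4: 5 assignments
So 15 of the 25 assignments meet the threshold.

15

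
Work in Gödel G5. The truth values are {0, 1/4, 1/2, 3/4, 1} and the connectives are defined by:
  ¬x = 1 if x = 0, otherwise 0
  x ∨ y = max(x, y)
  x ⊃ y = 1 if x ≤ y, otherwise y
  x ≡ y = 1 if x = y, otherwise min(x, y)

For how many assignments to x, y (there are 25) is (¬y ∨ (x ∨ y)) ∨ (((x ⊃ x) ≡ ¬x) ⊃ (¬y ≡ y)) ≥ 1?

value 1: 22 assignments (counts)
value 3/4: 1 assignment
value 1/2: 1 assignment
value 1/4: 1 assignment
So 22 of the 25 assignments meet the threshold.

22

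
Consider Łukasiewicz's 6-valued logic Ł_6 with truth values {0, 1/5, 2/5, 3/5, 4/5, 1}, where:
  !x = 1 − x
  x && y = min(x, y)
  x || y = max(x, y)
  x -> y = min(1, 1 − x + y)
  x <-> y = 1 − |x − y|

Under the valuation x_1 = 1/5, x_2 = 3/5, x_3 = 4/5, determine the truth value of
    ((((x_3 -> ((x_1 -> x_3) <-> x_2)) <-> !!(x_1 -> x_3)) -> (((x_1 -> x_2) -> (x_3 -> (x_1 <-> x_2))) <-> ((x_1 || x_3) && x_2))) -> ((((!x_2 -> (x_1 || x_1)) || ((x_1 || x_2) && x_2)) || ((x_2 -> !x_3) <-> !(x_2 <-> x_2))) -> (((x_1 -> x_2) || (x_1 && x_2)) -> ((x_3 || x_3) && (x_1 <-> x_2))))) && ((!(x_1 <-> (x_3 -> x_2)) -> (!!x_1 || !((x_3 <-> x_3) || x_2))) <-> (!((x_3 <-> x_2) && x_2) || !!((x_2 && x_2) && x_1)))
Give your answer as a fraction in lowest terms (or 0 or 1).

4/5

x_1 -> x_3 = 1/5 -> 4/5 = 1
(x_1 -> x_3) <-> x_2 = 1 <-> 3/5 = 3/5
x_3 -> ((x_1 -> x_3) <-> x_2) = 4/5 -> 3/5 = 4/5
x_1 -> x_3 = 1/5 -> 4/5 = 1
!(x_1 -> x_3) = !1 = 0
!!(x_1 -> x_3) = !0 = 1
(x_3 -> ((x_1 -> x_3) <-> x_2)) <-> !!(x_1 -> x_3) = 4/5 <-> 1 = 4/5
x_1 -> x_2 = 1/5 -> 3/5 = 1
x_1 <-> x_2 = 1/5 <-> 3/5 = 3/5
x_3 -> (x_1 <-> x_2) = 4/5 -> 3/5 = 4/5
(x_1 -> x_2) -> (x_3 -> (x_1 <-> x_2)) = 1 -> 4/5 = 4/5
x_1 || x_3 = 1/5 || 4/5 = 4/5
(x_1 || x_3) && x_2 = 4/5 && 3/5 = 3/5
((x_1 -> x_2) -> (x_3 -> (x_1 <-> x_2))) <-> ((x_1 || x_3) && x_2) = 4/5 <-> 3/5 = 4/5
((x_3 -> ((x_1 -> x_3) <-> x_2)) <-> !!(x_1 -> x_3)) -> (((x_1 -> x_2) -> (x_3 -> (x_1 <-> x_2))) <-> ((x_1 || x_3) && x_2)) = 4/5 -> 4/5 = 1
!x_2 = !3/5 = 2/5
x_1 || x_1 = 1/5 || 1/5 = 1/5
!x_2 -> (x_1 || x_1) = 2/5 -> 1/5 = 4/5
x_1 || x_2 = 1/5 || 3/5 = 3/5
(x_1 || x_2) && x_2 = 3/5 && 3/5 = 3/5
(!x_2 -> (x_1 || x_1)) || ((x_1 || x_2) && x_2) = 4/5 || 3/5 = 4/5
!x_3 = !4/5 = 1/5
x_2 -> !x_3 = 3/5 -> 1/5 = 3/5
x_2 <-> x_2 = 3/5 <-> 3/5 = 1
!(x_2 <-> x_2) = !1 = 0
(x_2 -> !x_3) <-> !(x_2 <-> x_2) = 3/5 <-> 0 = 2/5
((!x_2 -> (x_1 || x_1)) || ((x_1 || x_2) && x_2)) || ((x_2 -> !x_3) <-> !(x_2 <-> x_2)) = 4/5 || 2/5 = 4/5
x_1 -> x_2 = 1/5 -> 3/5 = 1
x_1 && x_2 = 1/5 && 3/5 = 1/5
(x_1 -> x_2) || (x_1 && x_2) = 1 || 1/5 = 1
x_3 || x_3 = 4/5 || 4/5 = 4/5
x_1 <-> x_2 = 1/5 <-> 3/5 = 3/5
(x_3 || x_3) && (x_1 <-> x_2) = 4/5 && 3/5 = 3/5
((x_1 -> x_2) || (x_1 && x_2)) -> ((x_3 || x_3) && (x_1 <-> x_2)) = 1 -> 3/5 = 3/5
(((!x_2 -> (x_1 || x_1)) || ((x_1 || x_2) && x_2)) || ((x_2 -> !x_3) <-> !(x_2 <-> x_2))) -> (((x_1 -> x_2) || (x_1 && x_2)) -> ((x_3 || x_3) && (x_1 <-> x_2))) = 4/5 -> 3/5 = 4/5
(((x_3 -> ((x_1 -> x_3) <-> x_2)) <-> !!(x_1 -> x_3)) -> (((x_1 -> x_2) -> (x_3 -> (x_1 <-> x_2))) <-> ((x_1 || x_3) && x_2))) -> ((((!x_2 -> (x_1 || x_1)) || ((x_1 || x_2) && x_2)) || ((x_2 -> !x_3) <-> !(x_2 <-> x_2))) -> (((x_1 -> x_2) || (x_1 && x_2)) -> ((x_3 || x_3) && (x_1 <-> x_2)))) = 1 -> 4/5 = 4/5
x_3 -> x_2 = 4/5 -> 3/5 = 4/5
x_1 <-> (x_3 -> x_2) = 1/5 <-> 4/5 = 2/5
!(x_1 <-> (x_3 -> x_2)) = !2/5 = 3/5
!x_1 = !1/5 = 4/5
!!x_1 = !4/5 = 1/5
x_3 <-> x_3 = 4/5 <-> 4/5 = 1
(x_3 <-> x_3) || x_2 = 1 || 3/5 = 1
!((x_3 <-> x_3) || x_2) = !1 = 0
!!x_1 || !((x_3 <-> x_3) || x_2) = 1/5 || 0 = 1/5
!(x_1 <-> (x_3 -> x_2)) -> (!!x_1 || !((x_3 <-> x_3) || x_2)) = 3/5 -> 1/5 = 3/5
x_3 <-> x_2 = 4/5 <-> 3/5 = 4/5
(x_3 <-> x_2) && x_2 = 4/5 && 3/5 = 3/5
!((x_3 <-> x_2) && x_2) = !3/5 = 2/5
x_2 && x_2 = 3/5 && 3/5 = 3/5
(x_2 && x_2) && x_1 = 3/5 && 1/5 = 1/5
!((x_2 && x_2) && x_1) = !1/5 = 4/5
!!((x_2 && x_2) && x_1) = !4/5 = 1/5
!((x_3 <-> x_2) && x_2) || !!((x_2 && x_2) && x_1) = 2/5 || 1/5 = 2/5
(!(x_1 <-> (x_3 -> x_2)) -> (!!x_1 || !((x_3 <-> x_3) || x_2))) <-> (!((x_3 <-> x_2) && x_2) || !!((x_2 && x_2) && x_1)) = 3/5 <-> 2/5 = 4/5
((((x_3 -> ((x_1 -> x_3) <-> x_2)) <-> !!(x_1 -> x_3)) -> (((x_1 -> x_2) -> (x_3 -> (x_1 <-> x_2))) <-> ((x_1 || x_3) && x_2))) -> ((((!x_2 -> (x_1 || x_1)) || ((x_1 || x_2) && x_2)) || ((x_2 -> !x_3) <-> !(x_2 <-> x_2))) -> (((x_1 -> x_2) || (x_1 && x_2)) -> ((x_3 || x_3) && (x_1 <-> x_2))))) && ((!(x_1 <-> (x_3 -> x_2)) -> (!!x_1 || !((x_3 <-> x_3) || x_2))) <-> (!((x_3 <-> x_2) && x_2) || !!((x_2 && x_2) && x_1))) = 4/5 && 4/5 = 4/5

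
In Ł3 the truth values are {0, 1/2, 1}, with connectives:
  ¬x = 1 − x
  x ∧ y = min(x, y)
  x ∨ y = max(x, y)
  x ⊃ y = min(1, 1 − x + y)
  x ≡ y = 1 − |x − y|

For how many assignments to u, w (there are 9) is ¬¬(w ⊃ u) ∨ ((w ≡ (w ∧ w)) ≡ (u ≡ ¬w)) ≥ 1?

u = 0, w = 0 ↦ 1  ≥
u = 0, w = 1/2 ↦ 1/2  <
u = 0, w = 1 ↦ 1  ≥
u = 1/2, w = 0 ↦ 1  ≥
u = 1/2, w = 1/2 ↦ 1  ≥
u = 1/2, w = 1 ↦ 1/2  <
u = 1, w = 0 ↦ 1  ≥
u = 1, w = 1/2 ↦ 1  ≥
u = 1, w = 1 ↦ 1  ≥
So 7 of the 9 assignments meet the threshold.

7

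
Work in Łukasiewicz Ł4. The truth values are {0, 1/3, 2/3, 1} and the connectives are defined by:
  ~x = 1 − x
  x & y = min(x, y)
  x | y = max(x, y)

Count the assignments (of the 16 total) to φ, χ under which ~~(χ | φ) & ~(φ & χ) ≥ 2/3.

φ = 0, χ = 0 ↦ 0  <
φ = 0, χ = 1/3 ↦ 1/3  <
φ = 0, χ = 2/3 ↦ 2/3  ≥
φ = 0, χ = 1 ↦ 1  ≥
φ = 1/3, χ = 0 ↦ 1/3  <
φ = 1/3, χ = 1/3 ↦ 1/3  <
φ = 1/3, χ = 2/3 ↦ 2/3  ≥
φ = 1/3, χ = 1 ↦ 2/3  ≥
φ = 2/3, χ = 0 ↦ 2/3  ≥
φ = 2/3, χ = 1/3 ↦ 2/3  ≥
φ = 2/3, χ = 2/3 ↦ 1/3  <
φ = 2/3, χ = 1 ↦ 1/3  <
φ = 1, χ = 0 ↦ 1  ≥
φ = 1, χ = 1/3 ↦ 2/3  ≥
φ = 1, χ = 2/3 ↦ 1/3  <
φ = 1, χ = 1 ↦ 0  <
So 8 of the 16 assignments meet the threshold.

8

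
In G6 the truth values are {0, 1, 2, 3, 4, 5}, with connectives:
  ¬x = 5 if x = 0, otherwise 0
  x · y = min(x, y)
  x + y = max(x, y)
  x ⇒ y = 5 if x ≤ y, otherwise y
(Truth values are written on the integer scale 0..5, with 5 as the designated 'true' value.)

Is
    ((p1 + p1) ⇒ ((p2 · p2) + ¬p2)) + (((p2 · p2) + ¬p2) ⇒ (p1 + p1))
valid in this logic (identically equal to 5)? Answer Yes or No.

At p1 = 5, p2 = 1, for instance:
p1 + p1 = 5 + 5 = 5
p2 · p2 = 1 · 1 = 1
¬p2 = ¬1 = 0
(p2 · p2) + ¬p2 = 1 + 0 = 1
(p1 + p1) ⇒ ((p2 · p2) + ¬p2) = 5 ⇒ 1 = 1
((p2 · p2) + ¬p2) ⇒ (p1 + p1) = 1 ⇒ 5 = 5
((p1 + p1) ⇒ ((p2 · p2) + ¬p2)) + (((p2 · p2) + ¬p2) ⇒ (p1 + p1)) = 1 + 5 = 5
and checking the remaining 35 assignments likewise gives ≥ 5 in every case.

Yes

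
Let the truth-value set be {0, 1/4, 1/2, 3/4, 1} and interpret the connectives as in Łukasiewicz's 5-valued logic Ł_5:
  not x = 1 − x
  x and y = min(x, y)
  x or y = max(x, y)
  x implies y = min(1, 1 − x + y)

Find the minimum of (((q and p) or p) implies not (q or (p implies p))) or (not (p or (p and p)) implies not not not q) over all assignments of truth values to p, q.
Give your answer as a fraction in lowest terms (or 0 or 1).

Take p = 1/2, q = 1:
q and p = 1 and 1/2 = 1/2
(q and p) or p = 1/2 or 1/2 = 1/2
p implies p = 1/2 implies 1/2 = 1
q or (p implies p) = 1 or 1 = 1
not (q or (p implies p)) = not 1 = 0
((q and p) or p) implies not (q or (p implies p)) = 1/2 implies 0 = 1/2
p and p = 1/2 and 1/2 = 1/2
p or (p and p) = 1/2 or 1/2 = 1/2
not (p or (p and p)) = not 1/2 = 1/2
not q = not 1 = 0
not not q = not 0 = 1
not not not q = not 1 = 0
not (p or (p and p)) implies not not not q = 1/2 implies 0 = 1/2
(((q and p) or p) implies not (q or (p implies p))) or (not (p or (p and p)) implies not not not q) = 1/2 or 1/2 = 1/2
No assignment yields a value below 1/2, so this is the minimum.

1/2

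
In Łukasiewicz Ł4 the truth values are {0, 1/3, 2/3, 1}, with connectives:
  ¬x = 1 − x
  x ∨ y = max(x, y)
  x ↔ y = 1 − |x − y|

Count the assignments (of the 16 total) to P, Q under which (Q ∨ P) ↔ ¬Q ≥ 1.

P = 0, Q = 0 ↦ 0  <
P = 0, Q = 1/3 ↦ 2/3  <
P = 0, Q = 2/3 ↦ 2/3  <
P = 0, Q = 1 ↦ 0  <
P = 1/3, Q = 0 ↦ 1/3  <
P = 1/3, Q = 1/3 ↦ 2/3  <
P = 1/3, Q = 2/3 ↦ 2/3  <
P = 1/3, Q = 1 ↦ 0  <
P = 2/3, Q = 0 ↦ 2/3  <
P = 2/3, Q = 1/3 ↦ 1  ≥
P = 2/3, Q = 2/3 ↦ 2/3  <
P = 2/3, Q = 1 ↦ 0  <
P = 1, Q = 0 ↦ 1  ≥
P = 1, Q = 1/3 ↦ 2/3  <
P = 1, Q = 2/3 ↦ 1/3  <
P = 1, Q = 1 ↦ 0  <
So 2 of the 16 assignments meet the threshold.

2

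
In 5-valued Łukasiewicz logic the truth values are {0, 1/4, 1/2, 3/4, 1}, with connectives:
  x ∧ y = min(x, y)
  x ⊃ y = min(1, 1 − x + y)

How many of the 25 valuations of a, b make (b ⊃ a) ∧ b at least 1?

1

value 1: 1 assignment (counts)
value 3/4: 4 assignments
value 1/2: 7 assignments
value 1/4: 7 assignments
value 0: 6 assignments
So 1 of the 25 assignments meets the threshold.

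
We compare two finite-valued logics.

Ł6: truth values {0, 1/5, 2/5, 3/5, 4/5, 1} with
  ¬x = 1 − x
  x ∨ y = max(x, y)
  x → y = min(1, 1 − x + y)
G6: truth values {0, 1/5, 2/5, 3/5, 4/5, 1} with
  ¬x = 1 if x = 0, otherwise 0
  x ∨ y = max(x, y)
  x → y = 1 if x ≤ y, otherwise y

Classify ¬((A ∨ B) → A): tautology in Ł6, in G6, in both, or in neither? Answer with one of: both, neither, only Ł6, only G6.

neither

In Ł6: at A = 0, B = 0 the value is 0 — not a tautology.
In G6: at A = 0, B = 0 the value is 0 — not a tautology.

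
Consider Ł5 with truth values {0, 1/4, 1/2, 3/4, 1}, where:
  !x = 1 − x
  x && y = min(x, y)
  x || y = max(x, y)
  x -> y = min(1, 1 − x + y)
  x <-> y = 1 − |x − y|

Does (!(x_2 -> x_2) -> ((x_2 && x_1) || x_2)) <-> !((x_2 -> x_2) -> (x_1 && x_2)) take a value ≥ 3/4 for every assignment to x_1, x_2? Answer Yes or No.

Counterexample: take x_1 = 1/2, x_2 = 1/2.
x_2 -> x_2 = 1/2 -> 1/2 = 1
!(x_2 -> x_2) = !1 = 0
x_2 && x_1 = 1/2 && 1/2 = 1/2
(x_2 && x_1) || x_2 = 1/2 || 1/2 = 1/2
!(x_2 -> x_2) -> ((x_2 && x_1) || x_2) = 0 -> 1/2 = 1
x_2 -> x_2 = 1/2 -> 1/2 = 1
x_1 && x_2 = 1/2 && 1/2 = 1/2
(x_2 -> x_2) -> (x_1 && x_2) = 1 -> 1/2 = 1/2
!((x_2 -> x_2) -> (x_1 && x_2)) = !1/2 = 1/2
(!(x_2 -> x_2) -> ((x_2 && x_1) || x_2)) <-> !((x_2 -> x_2) -> (x_1 && x_2)) = 1 <-> 1/2 = 1/2
This gives 1/2, which is below 3/4.

No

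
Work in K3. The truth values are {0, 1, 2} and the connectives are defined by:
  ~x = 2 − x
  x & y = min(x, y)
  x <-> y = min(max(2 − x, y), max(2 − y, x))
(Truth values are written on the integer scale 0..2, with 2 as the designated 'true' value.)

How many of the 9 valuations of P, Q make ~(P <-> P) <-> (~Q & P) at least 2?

P = 0, Q = 0 ↦ 2  ≥
P = 0, Q = 1 ↦ 2  ≥
P = 0, Q = 2 ↦ 2  ≥
P = 1, Q = 0 ↦ 1  <
P = 1, Q = 1 ↦ 1  <
P = 1, Q = 2 ↦ 1  <
P = 2, Q = 0 ↦ 0  <
P = 2, Q = 1 ↦ 1  <
P = 2, Q = 2 ↦ 2  ≥
So 4 of the 9 assignments meet the threshold.

4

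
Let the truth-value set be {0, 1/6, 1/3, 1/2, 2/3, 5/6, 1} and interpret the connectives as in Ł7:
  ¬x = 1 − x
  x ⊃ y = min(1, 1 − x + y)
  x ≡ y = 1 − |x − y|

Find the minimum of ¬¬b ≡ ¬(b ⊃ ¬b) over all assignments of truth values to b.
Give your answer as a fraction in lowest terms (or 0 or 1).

1/2

Take b = 1/2:
¬b = ¬1/2 = 1/2
¬¬b = ¬1/2 = 1/2
¬b = ¬1/2 = 1/2
b ⊃ ¬b = 1/2 ⊃ 1/2 = 1
¬(b ⊃ ¬b) = ¬1 = 0
¬¬b ≡ ¬(b ⊃ ¬b) = 1/2 ≡ 0 = 1/2
No assignment yields a value below 1/2, so this is the minimum.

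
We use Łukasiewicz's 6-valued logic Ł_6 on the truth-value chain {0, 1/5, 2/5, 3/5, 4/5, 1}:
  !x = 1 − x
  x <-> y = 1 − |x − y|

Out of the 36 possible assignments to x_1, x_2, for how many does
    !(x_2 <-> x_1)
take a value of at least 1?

value 1: 2 assignments (counts)
value 4/5: 4 assignments
value 3/5: 6 assignments
value 2/5: 8 assignments
value 1/5: 10 assignments
value 0: 6 assignments
So 2 of the 36 assignments meet the threshold.

2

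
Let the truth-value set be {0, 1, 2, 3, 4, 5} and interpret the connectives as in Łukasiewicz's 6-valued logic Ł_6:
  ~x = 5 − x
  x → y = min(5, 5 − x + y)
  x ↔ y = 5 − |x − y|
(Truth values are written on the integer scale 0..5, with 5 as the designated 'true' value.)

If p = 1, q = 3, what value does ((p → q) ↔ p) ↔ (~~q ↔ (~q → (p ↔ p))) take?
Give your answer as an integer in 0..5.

3

p → q = 1 → 3 = 5
(p → q) ↔ p = 5 ↔ 1 = 1
~q = ~3 = 2
~~q = ~2 = 3
~q = ~3 = 2
p ↔ p = 1 ↔ 1 = 5
~q → (p ↔ p) = 2 → 5 = 5
~~q ↔ (~q → (p ↔ p)) = 3 ↔ 5 = 3
((p → q) ↔ p) ↔ (~~q ↔ (~q → (p ↔ p))) = 1 ↔ 3 = 3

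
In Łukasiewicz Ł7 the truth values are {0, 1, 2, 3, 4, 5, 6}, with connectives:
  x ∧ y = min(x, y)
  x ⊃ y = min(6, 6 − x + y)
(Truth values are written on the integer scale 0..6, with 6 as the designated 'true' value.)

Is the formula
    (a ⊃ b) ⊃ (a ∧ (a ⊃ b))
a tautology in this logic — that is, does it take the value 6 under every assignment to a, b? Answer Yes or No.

No

Counterexample: take a = 0, b = 0.
a ⊃ b = 0 ⊃ 0 = 6
a ⊃ b = 0 ⊃ 0 = 6
a ∧ (a ⊃ b) = 0 ∧ 6 = 0
(a ⊃ b) ⊃ (a ∧ (a ⊃ b)) = 6 ⊃ 0 = 0
This gives 0 ≠ 6.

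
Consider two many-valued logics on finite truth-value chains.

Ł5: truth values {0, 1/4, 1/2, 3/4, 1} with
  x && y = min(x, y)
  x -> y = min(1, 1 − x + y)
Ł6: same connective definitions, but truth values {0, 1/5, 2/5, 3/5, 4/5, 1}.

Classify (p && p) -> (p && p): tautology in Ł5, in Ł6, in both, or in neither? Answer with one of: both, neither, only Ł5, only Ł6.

In Ł5: every assignment gives 1 — tautology.
In Ł6: every assignment gives 1 — tautology.

both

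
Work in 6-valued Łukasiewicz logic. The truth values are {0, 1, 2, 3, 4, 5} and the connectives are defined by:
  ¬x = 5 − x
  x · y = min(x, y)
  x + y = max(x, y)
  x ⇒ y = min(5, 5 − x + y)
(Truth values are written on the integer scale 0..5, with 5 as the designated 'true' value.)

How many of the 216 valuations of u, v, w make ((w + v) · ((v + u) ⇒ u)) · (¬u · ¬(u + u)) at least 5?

1

value 5: 1 assignment (counts)
value 4: 9 assignments
value 3: 35 assignments
value 2: 65 assignments
value 1: 59 assignments
value 0: 47 assignments
So 1 of the 216 assignments meets the threshold.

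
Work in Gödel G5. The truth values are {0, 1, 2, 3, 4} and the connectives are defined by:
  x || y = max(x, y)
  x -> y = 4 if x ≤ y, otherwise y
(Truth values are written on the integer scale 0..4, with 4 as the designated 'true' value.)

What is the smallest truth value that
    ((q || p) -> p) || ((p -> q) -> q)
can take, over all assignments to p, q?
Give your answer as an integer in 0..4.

1

Take p = 0, q = 1:
q || p = 1 || 0 = 1
(q || p) -> p = 1 -> 0 = 0
p -> q = 0 -> 1 = 4
(p -> q) -> q = 4 -> 1 = 1
((q || p) -> p) || ((p -> q) -> q) = 0 || 1 = 1
No assignment yields a value below 1, so this is the minimum.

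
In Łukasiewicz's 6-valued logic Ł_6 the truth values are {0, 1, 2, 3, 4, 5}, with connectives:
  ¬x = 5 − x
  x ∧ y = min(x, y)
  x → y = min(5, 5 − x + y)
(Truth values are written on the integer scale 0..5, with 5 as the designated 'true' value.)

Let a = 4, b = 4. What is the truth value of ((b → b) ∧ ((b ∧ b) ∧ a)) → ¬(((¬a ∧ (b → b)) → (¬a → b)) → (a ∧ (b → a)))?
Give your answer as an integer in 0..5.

b → b = 4 → 4 = 5
b ∧ b = 4 ∧ 4 = 4
(b ∧ b) ∧ a = 4 ∧ 4 = 4
(b → b) ∧ ((b ∧ b) ∧ a) = 5 ∧ 4 = 4
¬a = ¬4 = 1
b → b = 4 → 4 = 5
¬a ∧ (b → b) = 1 ∧ 5 = 1
¬a = ¬4 = 1
¬a → b = 1 → 4 = 5
(¬a ∧ (b → b)) → (¬a → b) = 1 → 5 = 5
b → a = 4 → 4 = 5
a ∧ (b → a) = 4 ∧ 5 = 4
((¬a ∧ (b → b)) → (¬a → b)) → (a ∧ (b → a)) = 5 → 4 = 4
¬(((¬a ∧ (b → b)) → (¬a → b)) → (a ∧ (b → a))) = ¬4 = 1
((b → b) ∧ ((b ∧ b) ∧ a)) → ¬(((¬a ∧ (b → b)) → (¬a → b)) → (a ∧ (b → a))) = 4 → 1 = 2

2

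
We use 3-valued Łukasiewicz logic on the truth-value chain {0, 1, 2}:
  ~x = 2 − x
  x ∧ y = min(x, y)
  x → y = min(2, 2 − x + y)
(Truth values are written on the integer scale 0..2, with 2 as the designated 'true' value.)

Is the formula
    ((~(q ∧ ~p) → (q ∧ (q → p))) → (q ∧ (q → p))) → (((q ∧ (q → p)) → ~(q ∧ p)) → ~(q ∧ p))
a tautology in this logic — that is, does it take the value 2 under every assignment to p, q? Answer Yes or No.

No

Counterexample: take p = 2, q = 1.
~p = ~2 = 0
q ∧ ~p = 1 ∧ 0 = 0
~(q ∧ ~p) = ~0 = 2
q → p = 1 → 2 = 2
q ∧ (q → p) = 1 ∧ 2 = 1
~(q ∧ ~p) → (q ∧ (q → p)) = 2 → 1 = 1
q → p = 1 → 2 = 2
q ∧ (q → p) = 1 ∧ 2 = 1
(~(q ∧ ~p) → (q ∧ (q → p))) → (q ∧ (q → p)) = 1 → 1 = 2
q → p = 1 → 2 = 2
q ∧ (q → p) = 1 ∧ 2 = 1
q ∧ p = 1 ∧ 2 = 1
~(q ∧ p) = ~1 = 1
(q ∧ (q → p)) → ~(q ∧ p) = 1 → 1 = 2
q ∧ p = 1 ∧ 2 = 1
~(q ∧ p) = ~1 = 1
((q ∧ (q → p)) → ~(q ∧ p)) → ~(q ∧ p) = 2 → 1 = 1
((~(q ∧ ~p) → (q ∧ (q → p))) → (q ∧ (q → p))) → (((q ∧ (q → p)) → ~(q ∧ p)) → ~(q ∧ p)) = 2 → 1 = 1
This gives 1 ≠ 2.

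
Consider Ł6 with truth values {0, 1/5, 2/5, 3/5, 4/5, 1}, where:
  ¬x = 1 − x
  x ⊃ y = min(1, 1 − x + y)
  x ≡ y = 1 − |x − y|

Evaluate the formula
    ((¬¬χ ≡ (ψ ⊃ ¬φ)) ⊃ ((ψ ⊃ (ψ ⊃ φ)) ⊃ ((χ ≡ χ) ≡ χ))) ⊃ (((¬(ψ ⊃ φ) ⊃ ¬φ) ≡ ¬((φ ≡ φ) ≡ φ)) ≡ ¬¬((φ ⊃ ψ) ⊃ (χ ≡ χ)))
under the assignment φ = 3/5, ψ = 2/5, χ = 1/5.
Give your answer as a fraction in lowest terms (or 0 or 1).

¬χ = ¬1/5 = 4/5
¬¬χ = ¬4/5 = 1/5
¬φ = ¬3/5 = 2/5
ψ ⊃ ¬φ = 2/5 ⊃ 2/5 = 1
¬¬χ ≡ (ψ ⊃ ¬φ) = 1/5 ≡ 1 = 1/5
ψ ⊃ φ = 2/5 ⊃ 3/5 = 1
ψ ⊃ (ψ ⊃ φ) = 2/5 ⊃ 1 = 1
χ ≡ χ = 1/5 ≡ 1/5 = 1
(χ ≡ χ) ≡ χ = 1 ≡ 1/5 = 1/5
(ψ ⊃ (ψ ⊃ φ)) ⊃ ((χ ≡ χ) ≡ χ) = 1 ⊃ 1/5 = 1/5
(¬¬χ ≡ (ψ ⊃ ¬φ)) ⊃ ((ψ ⊃ (ψ ⊃ φ)) ⊃ ((χ ≡ χ) ≡ χ)) = 1/5 ⊃ 1/5 = 1
ψ ⊃ φ = 2/5 ⊃ 3/5 = 1
¬(ψ ⊃ φ) = ¬1 = 0
¬φ = ¬3/5 = 2/5
¬(ψ ⊃ φ) ⊃ ¬φ = 0 ⊃ 2/5 = 1
φ ≡ φ = 3/5 ≡ 3/5 = 1
(φ ≡ φ) ≡ φ = 1 ≡ 3/5 = 3/5
¬((φ ≡ φ) ≡ φ) = ¬3/5 = 2/5
(¬(ψ ⊃ φ) ⊃ ¬φ) ≡ ¬((φ ≡ φ) ≡ φ) = 1 ≡ 2/5 = 2/5
φ ⊃ ψ = 3/5 ⊃ 2/5 = 4/5
χ ≡ χ = 1/5 ≡ 1/5 = 1
(φ ⊃ ψ) ⊃ (χ ≡ χ) = 4/5 ⊃ 1 = 1
¬((φ ⊃ ψ) ⊃ (χ ≡ χ)) = ¬1 = 0
¬¬((φ ⊃ ψ) ⊃ (χ ≡ χ)) = ¬0 = 1
((¬(ψ ⊃ φ) ⊃ ¬φ) ≡ ¬((φ ≡ φ) ≡ φ)) ≡ ¬¬((φ ⊃ ψ) ⊃ (χ ≡ χ)) = 2/5 ≡ 1 = 2/5
((¬¬χ ≡ (ψ ⊃ ¬φ)) ⊃ ((ψ ⊃ (ψ ⊃ φ)) ⊃ ((χ ≡ χ) ≡ χ))) ⊃ (((¬(ψ ⊃ φ) ⊃ ¬φ) ≡ ¬((φ ≡ φ) ≡ φ)) ≡ ¬¬((φ ⊃ ψ) ⊃ (χ ≡ χ))) = 1 ⊃ 2/5 = 2/5

2/5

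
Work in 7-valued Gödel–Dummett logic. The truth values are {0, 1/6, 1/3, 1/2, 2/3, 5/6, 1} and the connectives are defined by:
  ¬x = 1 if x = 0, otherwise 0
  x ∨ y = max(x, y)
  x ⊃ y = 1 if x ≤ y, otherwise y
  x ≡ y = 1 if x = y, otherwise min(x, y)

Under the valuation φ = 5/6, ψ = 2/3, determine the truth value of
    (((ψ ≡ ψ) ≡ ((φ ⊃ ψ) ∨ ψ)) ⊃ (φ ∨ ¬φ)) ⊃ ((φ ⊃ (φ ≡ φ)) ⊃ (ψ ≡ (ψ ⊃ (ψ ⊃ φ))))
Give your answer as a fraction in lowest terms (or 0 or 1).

2/3

ψ ≡ ψ = 2/3 ≡ 2/3 = 1
φ ⊃ ψ = 5/6 ⊃ 2/3 = 2/3
(φ ⊃ ψ) ∨ ψ = 2/3 ∨ 2/3 = 2/3
(ψ ≡ ψ) ≡ ((φ ⊃ ψ) ∨ ψ) = 1 ≡ 2/3 = 2/3
¬φ = ¬5/6 = 0
φ ∨ ¬φ = 5/6 ∨ 0 = 5/6
((ψ ≡ ψ) ≡ ((φ ⊃ ψ) ∨ ψ)) ⊃ (φ ∨ ¬φ) = 2/3 ⊃ 5/6 = 1
φ ≡ φ = 5/6 ≡ 5/6 = 1
φ ⊃ (φ ≡ φ) = 5/6 ⊃ 1 = 1
ψ ⊃ φ = 2/3 ⊃ 5/6 = 1
ψ ⊃ (ψ ⊃ φ) = 2/3 ⊃ 1 = 1
ψ ≡ (ψ ⊃ (ψ ⊃ φ)) = 2/3 ≡ 1 = 2/3
(φ ⊃ (φ ≡ φ)) ⊃ (ψ ≡ (ψ ⊃ (ψ ⊃ φ))) = 1 ⊃ 2/3 = 2/3
(((ψ ≡ ψ) ≡ ((φ ⊃ ψ) ∨ ψ)) ⊃ (φ ∨ ¬φ)) ⊃ ((φ ⊃ (φ ≡ φ)) ⊃ (ψ ≡ (ψ ⊃ (ψ ⊃ φ)))) = 1 ⊃ 2/3 = 2/3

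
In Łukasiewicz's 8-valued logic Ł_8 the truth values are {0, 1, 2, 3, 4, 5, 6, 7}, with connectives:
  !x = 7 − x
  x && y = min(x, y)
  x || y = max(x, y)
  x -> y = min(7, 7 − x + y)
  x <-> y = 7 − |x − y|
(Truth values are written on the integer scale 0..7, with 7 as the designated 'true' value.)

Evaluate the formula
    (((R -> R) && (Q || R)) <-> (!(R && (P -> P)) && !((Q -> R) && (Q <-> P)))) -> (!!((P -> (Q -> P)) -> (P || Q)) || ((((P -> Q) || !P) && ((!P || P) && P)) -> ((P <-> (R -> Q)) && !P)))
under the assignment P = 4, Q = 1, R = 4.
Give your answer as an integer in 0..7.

7

R -> R = 4 -> 4 = 7
Q || R = 1 || 4 = 4
(R -> R) && (Q || R) = 7 && 4 = 4
P -> P = 4 -> 4 = 7
R && (P -> P) = 4 && 7 = 4
!(R && (P -> P)) = !4 = 3
Q -> R = 1 -> 4 = 7
Q <-> P = 1 <-> 4 = 4
(Q -> R) && (Q <-> P) = 7 && 4 = 4
!((Q -> R) && (Q <-> P)) = !4 = 3
!(R && (P -> P)) && !((Q -> R) && (Q <-> P)) = 3 && 3 = 3
((R -> R) && (Q || R)) <-> (!(R && (P -> P)) && !((Q -> R) && (Q <-> P))) = 4 <-> 3 = 6
Q -> P = 1 -> 4 = 7
P -> (Q -> P) = 4 -> 7 = 7
P || Q = 4 || 1 = 4
(P -> (Q -> P)) -> (P || Q) = 7 -> 4 = 4
!((P -> (Q -> P)) -> (P || Q)) = !4 = 3
!!((P -> (Q -> P)) -> (P || Q)) = !3 = 4
P -> Q = 4 -> 1 = 4
!P = !4 = 3
(P -> Q) || !P = 4 || 3 = 4
!P = !4 = 3
!P || P = 3 || 4 = 4
(!P || P) && P = 4 && 4 = 4
((P -> Q) || !P) && ((!P || P) && P) = 4 && 4 = 4
R -> Q = 4 -> 1 = 4
P <-> (R -> Q) = 4 <-> 4 = 7
!P = !4 = 3
(P <-> (R -> Q)) && !P = 7 && 3 = 3
(((P -> Q) || !P) && ((!P || P) && P)) -> ((P <-> (R -> Q)) && !P) = 4 -> 3 = 6
!!((P -> (Q -> P)) -> (P || Q)) || ((((P -> Q) || !P) && ((!P || P) && P)) -> ((P <-> (R -> Q)) && !P)) = 4 || 6 = 6
(((R -> R) && (Q || R)) <-> (!(R && (P -> P)) && !((Q -> R) && (Q <-> P)))) -> (!!((P -> (Q -> P)) -> (P || Q)) || ((((P -> Q) || !P) && ((!P || P) && P)) -> ((P <-> (R -> Q)) && !P))) = 6 -> 6 = 7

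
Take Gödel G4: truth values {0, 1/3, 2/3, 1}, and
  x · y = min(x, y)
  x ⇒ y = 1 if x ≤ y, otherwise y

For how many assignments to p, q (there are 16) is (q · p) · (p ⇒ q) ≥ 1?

1

p = 0, q = 0 ↦ 0  <
p = 0, q = 1/3 ↦ 0  <
p = 0, q = 2/3 ↦ 0  <
p = 0, q = 1 ↦ 0  <
p = 1/3, q = 0 ↦ 0  <
p = 1/3, q = 1/3 ↦ 1/3  <
p = 1/3, q = 2/3 ↦ 1/3  <
p = 1/3, q = 1 ↦ 1/3  <
p = 2/3, q = 0 ↦ 0  <
p = 2/3, q = 1/3 ↦ 1/3  <
p = 2/3, q = 2/3 ↦ 2/3  <
p = 2/3, q = 1 ↦ 2/3  <
p = 1, q = 0 ↦ 0  <
p = 1, q = 1/3 ↦ 1/3  <
p = 1, q = 2/3 ↦ 2/3  <
p = 1, q = 1 ↦ 1  ≥
So 1 of the 16 assignments meets the threshold.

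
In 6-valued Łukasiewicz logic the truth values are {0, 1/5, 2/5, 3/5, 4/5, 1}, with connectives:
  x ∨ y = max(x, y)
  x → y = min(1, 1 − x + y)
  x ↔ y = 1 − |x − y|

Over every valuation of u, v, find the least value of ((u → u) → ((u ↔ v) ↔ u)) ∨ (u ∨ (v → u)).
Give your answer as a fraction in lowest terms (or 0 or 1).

3/5

Take u = 0, v = 2/5:
u → u = 0 → 0 = 1
u ↔ v = 0 ↔ 2/5 = 3/5
(u ↔ v) ↔ u = 3/5 ↔ 0 = 2/5
(u → u) → ((u ↔ v) ↔ u) = 1 → 2/5 = 2/5
v → u = 2/5 → 0 = 3/5
u ∨ (v → u) = 0 ∨ 3/5 = 3/5
((u → u) → ((u ↔ v) ↔ u)) ∨ (u ∨ (v → u)) = 2/5 ∨ 3/5 = 3/5
No assignment yields a value below 3/5, so this is the minimum.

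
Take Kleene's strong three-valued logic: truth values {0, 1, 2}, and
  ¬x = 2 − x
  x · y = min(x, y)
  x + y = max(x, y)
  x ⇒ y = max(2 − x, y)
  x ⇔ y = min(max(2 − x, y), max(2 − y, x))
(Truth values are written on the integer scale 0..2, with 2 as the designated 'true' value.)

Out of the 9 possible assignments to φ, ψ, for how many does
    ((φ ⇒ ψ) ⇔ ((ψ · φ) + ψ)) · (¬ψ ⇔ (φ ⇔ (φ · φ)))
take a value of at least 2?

φ = 0, ψ = 0 ↦ 0  <
φ = 0, ψ = 1 ↦ 1  <
φ = 0, ψ = 2 ↦ 0  <
φ = 1, ψ = 0 ↦ 1  <
φ = 1, ψ = 1 ↦ 1  <
φ = 1, ψ = 2 ↦ 1  <
φ = 2, ψ = 0 ↦ 2  ≥
φ = 2, ψ = 1 ↦ 1  <
φ = 2, ψ = 2 ↦ 0  <
So 1 of the 9 assignments meets the threshold.

1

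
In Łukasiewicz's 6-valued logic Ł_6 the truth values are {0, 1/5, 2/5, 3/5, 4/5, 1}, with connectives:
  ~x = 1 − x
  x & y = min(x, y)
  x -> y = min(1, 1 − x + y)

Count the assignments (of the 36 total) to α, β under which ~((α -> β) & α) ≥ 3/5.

24

value 1: 7 assignments (counts)
value 4/5: 8 assignments (counts)
value 3/5: 9 assignments (counts)
value 2/5: 7 assignments
value 1/5: 4 assignments
value 0: 1 assignment
So 24 of the 36 assignments meet the threshold.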